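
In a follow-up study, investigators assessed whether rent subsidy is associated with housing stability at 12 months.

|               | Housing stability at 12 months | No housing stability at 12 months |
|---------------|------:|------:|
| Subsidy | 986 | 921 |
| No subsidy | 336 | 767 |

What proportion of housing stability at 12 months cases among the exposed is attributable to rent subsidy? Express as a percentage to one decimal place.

41.1

Cells: a = 986, b = 921, c = 336, d = 767.
Risk in exposed = 986/1907 = 0.51704; risk in unexposed = 336/1103 = 0.30462.
RR = 0.51704/0.30462 = 1.69732
AR% = (RR − 1)/RR × 100 = (1.69732 − 1)/1.69732 × 100 = 41.0834%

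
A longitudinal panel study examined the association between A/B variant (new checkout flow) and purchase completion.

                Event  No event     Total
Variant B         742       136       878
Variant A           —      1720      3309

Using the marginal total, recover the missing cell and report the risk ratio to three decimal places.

The missing cell is in the unexposed row: 3309 − 1720 = 1589.
So a = 742, b = 136, c = 1589, d = 1720.
RR = [a/(a+b)] / [c/(c+d)] = (742/878) / (1589/3309) = 0.84510/0.48021 = 1.75988

1.760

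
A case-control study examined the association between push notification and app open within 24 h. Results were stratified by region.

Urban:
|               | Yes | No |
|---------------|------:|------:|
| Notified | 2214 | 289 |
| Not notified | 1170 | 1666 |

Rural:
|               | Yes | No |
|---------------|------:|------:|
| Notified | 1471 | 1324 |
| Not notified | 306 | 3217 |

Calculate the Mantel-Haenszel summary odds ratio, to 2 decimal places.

OR_MH = Σ(aᵢdᵢ/nᵢ) / Σ(bᵢcᵢ/nᵢ), where nᵢ is the stratum total.
Stratum 1 (Urban): n = 5339; a·d/n = 2214·1666/5339 = 690.8642; b·c/n = 289·1170/5339 = 63.3321
Stratum 2 (Rural): n = 6318; a·d/n = 1471·3217/6318 = 749.0040; b·c/n = 1324·306/6318 = 64.1254
OR_MH = (690.8642 + 749.0040) / (63.3321 + 64.1254) = 1439.8682 / 127.4574 = 11.29685

11.30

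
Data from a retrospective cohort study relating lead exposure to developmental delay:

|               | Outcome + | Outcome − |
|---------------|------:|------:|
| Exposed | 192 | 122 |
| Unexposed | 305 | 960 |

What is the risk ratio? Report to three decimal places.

Cells: a = 192, b = 122, c = 305, d = 960.
Risk in exposed = 192/314 = 0.61146; risk in unexposed = 305/1265 = 0.24111.
RR = 0.61146 / 0.24111 = 2.53608
The risk among the exposed is 2.54 times that among the unexposed.

2.536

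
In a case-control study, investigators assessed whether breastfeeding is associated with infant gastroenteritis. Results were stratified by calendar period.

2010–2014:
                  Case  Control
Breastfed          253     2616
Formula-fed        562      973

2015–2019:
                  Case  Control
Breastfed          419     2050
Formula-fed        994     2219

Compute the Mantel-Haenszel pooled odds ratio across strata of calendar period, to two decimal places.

0.32

OR_MH = Σ(aᵢdᵢ/nᵢ) / Σ(bᵢcᵢ/nᵢ), where nᵢ is the stratum total.
Stratum 1 (2010–2014): n = 4404; a·d/n = 253·973/4404 = 55.8967; b·c/n = 2616·562/4404 = 333.8311
Stratum 2 (2015–2019): n = 5682; a·d/n = 419·2219/5682 = 163.6327; b·c/n = 2050·994/5682 = 358.6237
OR_MH = (55.8967 + 163.6327) / (333.8311 + 358.6237) = 219.5294 / 692.4548 = 0.31703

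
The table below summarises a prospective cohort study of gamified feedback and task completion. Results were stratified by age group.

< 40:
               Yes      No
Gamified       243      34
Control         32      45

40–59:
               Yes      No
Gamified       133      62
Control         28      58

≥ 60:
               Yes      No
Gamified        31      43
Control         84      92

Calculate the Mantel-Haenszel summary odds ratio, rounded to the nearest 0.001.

OR_MH = Σ(aᵢdᵢ/nᵢ) / Σ(bᵢcᵢ/nᵢ), where nᵢ is the stratum total.
Stratum 1 (< 40): n = 354; a·d/n = 243·45/354 = 30.8898; b·c/n = 34·32/354 = 3.0734
Stratum 2 (40–59): n = 281; a·d/n = 133·58/281 = 27.4520; b·c/n = 62·28/281 = 6.1779
Stratum 3 (≥ 60): n = 250; a·d/n = 31·92/250 = 11.4080; b·c/n = 43·84/250 = 14.4480
OR_MH = (30.8898 + 27.4520 + 11.4080) / (3.0734 + 6.1779 + 14.4480) = 69.7498 / 23.6994 = 2.94311

2.943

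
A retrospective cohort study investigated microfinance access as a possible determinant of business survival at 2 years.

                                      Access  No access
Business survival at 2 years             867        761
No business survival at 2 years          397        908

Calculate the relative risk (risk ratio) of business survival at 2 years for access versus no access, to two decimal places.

Reading the table with exposure as columns: a = 867 (Access, case), b = 397 (Access, non-case), c = 761 (No access, case), d = 908.
Risk in exposed = 867/1264 = 0.68592; risk in unexposed = 761/1669 = 0.45596.
RR = 0.68592 / 0.45596 = 1.50433
The risk among the exposed is 1.50 times that among the unexposed.

1.50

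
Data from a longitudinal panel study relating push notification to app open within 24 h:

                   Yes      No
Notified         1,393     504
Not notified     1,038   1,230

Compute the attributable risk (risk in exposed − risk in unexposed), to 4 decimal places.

0.2766

Cells: a = 1393, b = 504, c = 1038, d = 1230.
Risk in exposed = 1393/1897 = 0.734317; risk in unexposed = 1038/2268 = 0.457672.
Risk difference = 0.734317 − 0.457672 = 0.276645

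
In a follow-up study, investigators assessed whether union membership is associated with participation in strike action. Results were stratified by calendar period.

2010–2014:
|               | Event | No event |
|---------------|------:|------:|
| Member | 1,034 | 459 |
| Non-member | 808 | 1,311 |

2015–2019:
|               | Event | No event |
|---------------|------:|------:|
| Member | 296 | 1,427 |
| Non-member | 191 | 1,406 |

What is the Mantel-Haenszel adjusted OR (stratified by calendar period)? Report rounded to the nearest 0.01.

OR_MH = Σ(aᵢdᵢ/nᵢ) / Σ(bᵢcᵢ/nᵢ), where nᵢ is the stratum total.
Stratum 1 (2010–2014): n = 3612; a·d/n = 1034·1311/3612 = 375.2973; b·c/n = 459·808/3612 = 102.6777
Stratum 2 (2015–2019): n = 3320; a·d/n = 296·1406/3320 = 125.3542; b·c/n = 1427·191/3320 = 82.0955
OR_MH = (375.2973 + 125.3542) / (102.6777 + 82.0955) = 500.6516 / 184.7732 = 2.70955

2.71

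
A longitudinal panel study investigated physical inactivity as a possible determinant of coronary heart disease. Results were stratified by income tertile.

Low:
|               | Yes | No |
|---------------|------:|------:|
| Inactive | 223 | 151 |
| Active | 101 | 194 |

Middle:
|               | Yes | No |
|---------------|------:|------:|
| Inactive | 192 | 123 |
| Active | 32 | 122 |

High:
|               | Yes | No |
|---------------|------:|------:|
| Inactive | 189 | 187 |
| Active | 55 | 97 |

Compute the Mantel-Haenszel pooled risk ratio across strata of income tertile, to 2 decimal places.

RR_MH = Σ(aᵢ·n₀ᵢ/nᵢ) / Σ(cᵢ·n₁ᵢ/nᵢ), with n₁ᵢ = aᵢ+bᵢ (exposed), n₀ᵢ = cᵢ+dᵢ (unexposed), nᵢ = n₁ᵢ+n₀ᵢ.
Stratum 1 (Low): n₁ = 374, n₀ = 295, n = 669; a·n₀/n = 223·295/669 = 98.3333; c·n₁/n = 101·374/669 = 56.4634
Stratum 2 (Middle): n₁ = 315, n₀ = 154, n = 469; a·n₀/n = 192·154/469 = 63.0448; c·n₁/n = 32·315/469 = 21.4925
Stratum 3 (High): n₁ = 376, n₀ = 152, n = 528; a·n₀/n = 189·152/528 = 54.4091; c·n₁/n = 55·376/528 = 39.1667
RR_MH = (98.3333 + 63.0448 + 54.4091) / (56.4634 + 21.4925 + 39.1667) = 215.7872 / 117.1226 = 1.84240

1.84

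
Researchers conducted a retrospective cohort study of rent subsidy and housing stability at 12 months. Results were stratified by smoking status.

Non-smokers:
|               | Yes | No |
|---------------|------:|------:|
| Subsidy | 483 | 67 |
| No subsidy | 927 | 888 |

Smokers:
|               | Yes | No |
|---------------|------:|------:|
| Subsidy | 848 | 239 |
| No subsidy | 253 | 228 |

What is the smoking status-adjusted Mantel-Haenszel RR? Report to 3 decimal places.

RR_MH = Σ(aᵢ·n₀ᵢ/nᵢ) / Σ(cᵢ·n₁ᵢ/nᵢ), with n₁ᵢ = aᵢ+bᵢ (exposed), n₀ᵢ = cᵢ+dᵢ (unexposed), nᵢ = n₁ᵢ+n₀ᵢ.
Stratum 1 (Non-smokers): n₁ = 550, n₀ = 1815, n = 2365; a·n₀/n = 483·1815/2365 = 370.6744; c·n₁/n = 927·550/2365 = 215.5814
Stratum 2 (Smokers): n₁ = 1087, n₀ = 481, n = 1568; a·n₀/n = 848·481/1568 = 260.1327; c·n₁/n = 253·1087/1568 = 175.3897
RR_MH = (370.6744 + 260.1327) / (215.5814 + 175.3897) = 630.8071 / 390.9711 = 1.61344

1.613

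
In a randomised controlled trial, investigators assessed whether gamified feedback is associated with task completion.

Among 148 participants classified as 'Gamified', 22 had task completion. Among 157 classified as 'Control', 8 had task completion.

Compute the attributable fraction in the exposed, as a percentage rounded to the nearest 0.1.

65.7

From the description: a = 22, b = 126, c = 8, d = 149.
Risk in exposed = 22/148 = 0.14865; risk in unexposed = 8/157 = 0.05096.
RR = 0.14865/0.05096 = 2.91723
AR% = (RR − 1)/RR × 100 = (2.91723 − 1)/2.91723 × 100 = 65.7209%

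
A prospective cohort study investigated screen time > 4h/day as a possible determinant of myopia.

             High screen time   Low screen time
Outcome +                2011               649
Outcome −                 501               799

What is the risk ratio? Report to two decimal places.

Reading the table with exposure as columns: a = 2011 (High screen time, case), b = 501 (High screen time, non-case), c = 649 (Low screen time, case), d = 799.
Risk in exposed = 2011/2512 = 0.80056; risk in unexposed = 649/1448 = 0.44820.
RR = 0.80056 / 0.44820 = 1.78614
The risk among the exposed is 1.79 times that among the unexposed.

1.79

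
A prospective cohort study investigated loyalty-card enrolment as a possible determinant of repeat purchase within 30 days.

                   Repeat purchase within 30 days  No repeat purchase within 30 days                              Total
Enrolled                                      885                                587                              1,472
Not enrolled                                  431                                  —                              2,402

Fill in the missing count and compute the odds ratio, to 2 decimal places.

The missing cell is in the unexposed row: 2402 − 431 = 1971.
So a = 885, b = 587, c = 431, d = 1971.
OR = (a·d)/(b·c) = (885 × 1971) / (587 × 431) = 1744335 / 252997 = 6.89469

6.89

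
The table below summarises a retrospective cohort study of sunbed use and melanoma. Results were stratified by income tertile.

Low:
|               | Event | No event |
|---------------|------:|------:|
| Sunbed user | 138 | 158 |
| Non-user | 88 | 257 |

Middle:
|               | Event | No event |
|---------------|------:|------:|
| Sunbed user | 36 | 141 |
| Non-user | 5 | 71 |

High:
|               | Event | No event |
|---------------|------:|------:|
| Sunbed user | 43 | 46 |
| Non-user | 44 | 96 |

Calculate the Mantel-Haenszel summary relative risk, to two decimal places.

RR_MH = Σ(aᵢ·n₀ᵢ/nᵢ) / Σ(cᵢ·n₁ᵢ/nᵢ), with n₁ᵢ = aᵢ+bᵢ (exposed), n₀ᵢ = cᵢ+dᵢ (unexposed), nᵢ = n₁ᵢ+n₀ᵢ.
Stratum 1 (Low): n₁ = 296, n₀ = 345, n = 641; a·n₀/n = 138·345/641 = 74.2746; c·n₁/n = 88·296/641 = 40.6365
Stratum 2 (Middle): n₁ = 177, n₀ = 76, n = 253; a·n₀/n = 36·76/253 = 10.8142; c·n₁/n = 5·177/253 = 3.4980
Stratum 3 (High): n₁ = 89, n₀ = 140, n = 229; a·n₀/n = 43·140/229 = 26.2882; c·n₁/n = 44·89/229 = 17.1004
RR_MH = (74.2746 + 10.8142 + 26.2882) / (40.6365 + 3.4980 + 17.1004) = 111.3770 / 61.2350 = 1.81885

1.82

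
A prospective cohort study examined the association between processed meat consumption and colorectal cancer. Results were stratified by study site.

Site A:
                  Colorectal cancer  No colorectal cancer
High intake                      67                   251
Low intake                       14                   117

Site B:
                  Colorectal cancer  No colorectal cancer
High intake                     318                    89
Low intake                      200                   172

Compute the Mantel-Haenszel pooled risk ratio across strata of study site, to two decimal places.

1.50

RR_MH = Σ(aᵢ·n₀ᵢ/nᵢ) / Σ(cᵢ·n₁ᵢ/nᵢ), with n₁ᵢ = aᵢ+bᵢ (exposed), n₀ᵢ = cᵢ+dᵢ (unexposed), nᵢ = n₁ᵢ+n₀ᵢ.
Stratum 1 (Site A): n₁ = 318, n₀ = 131, n = 449; a·n₀/n = 67·131/449 = 19.5479; c·n₁/n = 14·318/449 = 9.9154
Stratum 2 (Site B): n₁ = 407, n₀ = 372, n = 779; a·n₀/n = 318·372/779 = 151.8562; c·n₁/n = 200·407/779 = 104.4929
RR_MH = (19.5479 + 151.8562) / (9.9154 + 104.4929) = 171.4041 / 114.4083 = 1.49818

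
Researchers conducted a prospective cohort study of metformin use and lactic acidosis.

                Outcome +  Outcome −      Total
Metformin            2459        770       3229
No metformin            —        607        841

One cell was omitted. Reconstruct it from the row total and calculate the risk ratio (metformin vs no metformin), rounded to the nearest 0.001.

2.737

The missing cell is in the unexposed row: 841 − 607 = 234.
So a = 2459, b = 770, c = 234, d = 607.
RR = [a/(a+b)] / [c/(c+d)] = (2459/3229) / (234/841) = 0.76154/0.27824 = 2.73697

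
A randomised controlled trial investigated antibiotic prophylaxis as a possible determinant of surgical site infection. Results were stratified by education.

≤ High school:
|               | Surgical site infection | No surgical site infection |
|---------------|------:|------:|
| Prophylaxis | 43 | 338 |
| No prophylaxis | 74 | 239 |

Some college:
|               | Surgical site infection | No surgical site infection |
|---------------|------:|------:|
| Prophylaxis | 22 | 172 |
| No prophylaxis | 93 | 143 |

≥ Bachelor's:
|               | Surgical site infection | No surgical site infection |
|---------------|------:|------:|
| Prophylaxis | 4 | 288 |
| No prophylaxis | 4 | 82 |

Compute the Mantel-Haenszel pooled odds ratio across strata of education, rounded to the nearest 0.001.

OR_MH = Σ(aᵢdᵢ/nᵢ) / Σ(bᵢcᵢ/nᵢ), where nᵢ is the stratum total.
Stratum 1 (≤ High school): n = 694; a·d/n = 43·239/694 = 14.8084; b·c/n = 338·74/694 = 36.0403
Stratum 2 (Some college): n = 430; a·d/n = 22·143/430 = 7.3163; b·c/n = 172·93/430 = 37.2000
Stratum 3 (≥ Bachelor's): n = 378; a·d/n = 4·82/378 = 0.8677; b·c/n = 288·4/378 = 3.0476
OR_MH = (14.8084 + 7.3163 + 0.8677) / (36.0403 + 37.2000 + 3.0476) = 22.9924 / 76.2880 = 0.30139

0.301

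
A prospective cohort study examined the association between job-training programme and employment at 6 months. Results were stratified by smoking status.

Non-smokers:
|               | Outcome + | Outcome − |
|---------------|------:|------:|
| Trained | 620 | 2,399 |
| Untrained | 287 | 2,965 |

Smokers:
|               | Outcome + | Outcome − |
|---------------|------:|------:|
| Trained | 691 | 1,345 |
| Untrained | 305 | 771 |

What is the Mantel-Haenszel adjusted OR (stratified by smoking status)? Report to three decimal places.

OR_MH = Σ(aᵢdᵢ/nᵢ) / Σ(bᵢcᵢ/nᵢ), where nᵢ is the stratum total.
Stratum 1 (Non-smokers): n = 6271; a·d/n = 620·2965/6271 = 293.1430; b·c/n = 2399·287/6271 = 109.7932
Stratum 2 (Smokers): n = 3112; a·d/n = 691·771/3112 = 171.1957; b·c/n = 1345·305/3112 = 131.8204
OR_MH = (293.1430 + 171.1957) / (109.7932 + 131.8204) = 464.3387 / 241.6135 = 1.92182

1.922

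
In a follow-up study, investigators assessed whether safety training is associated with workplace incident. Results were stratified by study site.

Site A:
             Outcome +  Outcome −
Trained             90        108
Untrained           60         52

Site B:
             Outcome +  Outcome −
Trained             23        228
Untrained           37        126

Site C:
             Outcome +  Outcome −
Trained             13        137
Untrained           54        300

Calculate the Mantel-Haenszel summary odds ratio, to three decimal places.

0.533

OR_MH = Σ(aᵢdᵢ/nᵢ) / Σ(bᵢcᵢ/nᵢ), where nᵢ is the stratum total.
Stratum 1 (Site A): n = 310; a·d/n = 90·52/310 = 15.0968; b·c/n = 108·60/310 = 20.9032
Stratum 2 (Site B): n = 414; a·d/n = 23·126/414 = 7.0000; b·c/n = 228·37/414 = 20.3768
Stratum 3 (Site C): n = 504; a·d/n = 13·300/504 = 7.7381; b·c/n = 137·54/504 = 14.6786
OR_MH = (15.0968 + 7.0000 + 7.7381) / (20.9032 + 20.3768 + 14.6786) = 29.8349 / 55.9586 = 0.53316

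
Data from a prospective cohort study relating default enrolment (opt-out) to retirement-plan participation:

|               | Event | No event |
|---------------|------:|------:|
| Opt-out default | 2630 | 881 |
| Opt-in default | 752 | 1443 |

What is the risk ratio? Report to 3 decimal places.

2.186

Cells: a = 2630, b = 881, c = 752, d = 1443.
Risk in exposed = 2630/3511 = 0.74907; risk in unexposed = 752/2195 = 0.34260.
RR = 0.74907 / 0.34260 = 2.18646
The risk among the exposed is 2.19 times that among the unexposed.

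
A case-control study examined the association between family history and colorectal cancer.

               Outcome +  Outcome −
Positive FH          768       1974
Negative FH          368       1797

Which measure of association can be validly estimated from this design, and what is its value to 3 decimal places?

1.900

Cells: a = 768, b = 1974, c = 368, d = 1797.
This is a case-control study: participants were sampled on outcome status, so risks in the source population cannot be estimated directly — relative risk is not valid here. The odds ratio is the appropriate measure.
OR = (a·d)/(b·c) = (768 × 1797) / (1974 × 368) = 1380096 / 726432 = 1.89983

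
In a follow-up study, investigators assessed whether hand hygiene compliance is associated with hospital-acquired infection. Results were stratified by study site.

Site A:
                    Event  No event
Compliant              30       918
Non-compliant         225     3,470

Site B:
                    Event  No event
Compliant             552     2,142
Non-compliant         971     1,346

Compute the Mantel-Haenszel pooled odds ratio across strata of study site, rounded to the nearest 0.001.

OR_MH = Σ(aᵢdᵢ/nᵢ) / Σ(bᵢcᵢ/nᵢ), where nᵢ is the stratum total.
Stratum 1 (Site A): n = 4643; a·d/n = 30·3470/4643 = 22.4208; b·c/n = 918·225/4643 = 44.4863
Stratum 2 (Site B): n = 5011; a·d/n = 552·1346/5011 = 148.2722; b·c/n = 2142·971/5011 = 415.0633
OR_MH = (22.4208 + 148.2722) / (44.4863 + 415.0633) = 170.6930 / 459.5496 = 0.37144

0.371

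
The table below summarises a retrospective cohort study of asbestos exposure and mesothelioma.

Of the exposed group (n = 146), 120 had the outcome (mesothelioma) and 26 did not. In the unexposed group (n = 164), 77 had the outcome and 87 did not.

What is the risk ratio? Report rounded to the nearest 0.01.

1.75

From the description: a = 120, b = 26, c = 77, d = 87.
Risk in exposed = 120/146 = 0.82192; risk in unexposed = 77/164 = 0.46951.
RR = 0.82192 / 0.46951 = 1.75058
The risk among the exposed is 1.75 times that among the unexposed.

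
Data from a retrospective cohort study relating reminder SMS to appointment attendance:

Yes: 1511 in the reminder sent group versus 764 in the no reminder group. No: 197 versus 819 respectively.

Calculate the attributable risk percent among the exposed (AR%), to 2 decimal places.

From the description: a = 1511, b = 197, c = 764, d = 819.
Risk in exposed = 1511/1708 = 0.88466; risk in unexposed = 764/1583 = 0.48263.
RR = 0.88466/0.48263 = 1.83301
AR% = (RR − 1)/RR × 100 = (1.83301 − 1)/1.83301 × 100 = 45.4448%

45.44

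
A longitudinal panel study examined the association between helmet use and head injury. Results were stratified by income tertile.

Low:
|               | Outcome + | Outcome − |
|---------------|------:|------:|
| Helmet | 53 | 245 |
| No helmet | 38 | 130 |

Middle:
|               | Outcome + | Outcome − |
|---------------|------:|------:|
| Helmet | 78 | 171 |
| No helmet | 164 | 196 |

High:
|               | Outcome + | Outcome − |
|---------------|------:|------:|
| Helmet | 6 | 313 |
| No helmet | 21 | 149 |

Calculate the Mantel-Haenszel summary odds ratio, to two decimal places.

0.52

OR_MH = Σ(aᵢdᵢ/nᵢ) / Σ(bᵢcᵢ/nᵢ), where nᵢ is the stratum total.
Stratum 1 (Low): n = 466; a·d/n = 53·130/466 = 14.7854; b·c/n = 245·38/466 = 19.9785
Stratum 2 (Middle): n = 609; a·d/n = 78·196/609 = 25.1034; b·c/n = 171·164/609 = 46.0493
Stratum 3 (High): n = 489; a·d/n = 6·149/489 = 1.8282; b·c/n = 313·21/489 = 13.4417
OR_MH = (14.7854 + 25.1034 + 1.8282) / (19.9785 + 46.0493 + 13.4417) = 41.7171 / 79.4695 = 0.52494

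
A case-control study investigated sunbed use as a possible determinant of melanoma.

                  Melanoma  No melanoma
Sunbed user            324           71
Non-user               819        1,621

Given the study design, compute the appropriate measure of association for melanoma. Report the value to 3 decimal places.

Cells: a = 324, b = 71, c = 819, d = 1621.
This is a case-control study: participants were sampled on outcome status, so risks in the source population cannot be estimated directly — relative risk is not valid here. The odds ratio is the appropriate measure.
OR = (a·d)/(b·c) = (324 × 1621) / (71 × 819) = 525204 / 58149 = 9.03204

9.032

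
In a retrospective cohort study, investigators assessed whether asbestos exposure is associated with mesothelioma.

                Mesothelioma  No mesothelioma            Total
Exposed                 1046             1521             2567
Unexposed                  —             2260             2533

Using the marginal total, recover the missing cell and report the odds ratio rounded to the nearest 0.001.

The missing cell is in the unexposed row: 2533 − 2260 = 273.
So a = 1046, b = 1521, c = 273, d = 2260.
OR = (a·d)/(b·c) = (1046 × 2260) / (1521 × 273) = 2363960 / 415233 = 5.69309

5.693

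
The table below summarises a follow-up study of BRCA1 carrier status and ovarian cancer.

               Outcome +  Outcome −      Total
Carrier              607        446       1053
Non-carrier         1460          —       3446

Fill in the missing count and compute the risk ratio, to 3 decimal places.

The missing cell is in the unexposed row: 3446 − 1460 = 1986.
So a = 607, b = 446, c = 1460, d = 1986.
RR = [a/(a+b)] / [c/(c+d)] = (607/1053) / (1460/3446) = 0.57645/0.42368 = 1.36058

1.361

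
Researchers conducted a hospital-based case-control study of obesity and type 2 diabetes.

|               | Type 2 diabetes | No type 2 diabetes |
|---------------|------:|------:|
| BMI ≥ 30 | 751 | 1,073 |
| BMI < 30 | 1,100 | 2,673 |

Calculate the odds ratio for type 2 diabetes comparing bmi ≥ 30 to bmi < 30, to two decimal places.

1.70

Cells: a = 751, b = 1073, c = 1100, d = 2673.
OR = (a·d)/(b·c) = (751 × 2673) / (1073 × 1100) = 2007423 / 1180300 = 1.70077
The odds of type 2 diabetes are about 1.70 times as high in the bmi ≥ 30 group.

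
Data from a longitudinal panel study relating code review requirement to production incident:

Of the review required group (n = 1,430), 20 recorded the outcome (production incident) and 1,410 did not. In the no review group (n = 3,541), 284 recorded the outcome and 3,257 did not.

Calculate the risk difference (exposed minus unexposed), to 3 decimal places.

-0.066

From the description: a = 20, b = 1410, c = 284, d = 3257.
Risk in exposed = 20/1430 = 0.013986; risk in unexposed = 284/3541 = 0.080203.
Risk difference = 0.013986 − 0.080203 = -0.066217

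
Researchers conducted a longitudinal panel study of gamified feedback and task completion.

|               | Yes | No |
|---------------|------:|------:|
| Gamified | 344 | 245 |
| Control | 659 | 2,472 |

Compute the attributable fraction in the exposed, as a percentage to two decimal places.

63.96

Cells: a = 344, b = 245, c = 659, d = 2472.
Risk in exposed = 344/589 = 0.58404; risk in unexposed = 659/3131 = 0.21048.
RR = 0.58404/0.21048 = 2.77486
AR% = (RR − 1)/RR × 100 = (2.77486 − 1)/2.77486 × 100 = 63.9621%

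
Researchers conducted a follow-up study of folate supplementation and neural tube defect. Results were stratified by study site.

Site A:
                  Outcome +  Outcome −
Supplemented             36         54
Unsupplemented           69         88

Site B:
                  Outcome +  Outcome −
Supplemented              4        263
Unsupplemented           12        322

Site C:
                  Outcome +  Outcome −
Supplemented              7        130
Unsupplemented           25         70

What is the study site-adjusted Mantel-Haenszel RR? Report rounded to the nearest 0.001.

0.618

RR_MH = Σ(aᵢ·n₀ᵢ/nᵢ) / Σ(cᵢ·n₁ᵢ/nᵢ), with n₁ᵢ = aᵢ+bᵢ (exposed), n₀ᵢ = cᵢ+dᵢ (unexposed), nᵢ = n₁ᵢ+n₀ᵢ.
Stratum 1 (Site A): n₁ = 90, n₀ = 157, n = 247; a·n₀/n = 36·157/247 = 22.8826; c·n₁/n = 69·90/247 = 25.1417
Stratum 2 (Site B): n₁ = 267, n₀ = 334, n = 601; a·n₀/n = 4·334/601 = 2.2230; c·n₁/n = 12·267/601 = 5.3311
Stratum 3 (Site C): n₁ = 137, n₀ = 95, n = 232; a·n₀/n = 7·95/232 = 2.8664; c·n₁/n = 25·137/232 = 14.7629
RR_MH = (22.8826 + 2.2230 + 2.8664) / (25.1417 + 5.3311 + 14.7629) = 27.9719 / 45.2357 = 0.61836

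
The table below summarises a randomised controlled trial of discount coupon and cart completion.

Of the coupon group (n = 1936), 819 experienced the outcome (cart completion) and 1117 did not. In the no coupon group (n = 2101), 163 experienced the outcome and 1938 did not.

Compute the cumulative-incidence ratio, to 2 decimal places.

5.45

From the description: a = 819, b = 1117, c = 163, d = 1938.
Risk in exposed = 819/1936 = 0.42304; risk in unexposed = 163/2101 = 0.07758.
RR = 0.42304 / 0.07758 = 5.45277
The risk among the exposed is 5.45 times that among the unexposed.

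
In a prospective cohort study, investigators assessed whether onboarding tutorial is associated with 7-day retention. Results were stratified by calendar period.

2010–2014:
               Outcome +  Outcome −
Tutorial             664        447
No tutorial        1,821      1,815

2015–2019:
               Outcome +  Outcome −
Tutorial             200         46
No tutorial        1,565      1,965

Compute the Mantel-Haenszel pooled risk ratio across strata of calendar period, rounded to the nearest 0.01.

1.32

RR_MH = Σ(aᵢ·n₀ᵢ/nᵢ) / Σ(cᵢ·n₁ᵢ/nᵢ), with n₁ᵢ = aᵢ+bᵢ (exposed), n₀ᵢ = cᵢ+dᵢ (unexposed), nᵢ = n₁ᵢ+n₀ᵢ.
Stratum 1 (2010–2014): n₁ = 1111, n₀ = 3636, n = 4747; a·n₀/n = 664·3636/4747 = 508.5957; c·n₁/n = 1821·1111/4747 = 426.1915
Stratum 2 (2015–2019): n₁ = 246, n₀ = 3530, n = 3776; a·n₀/n = 200·3530/3776 = 186.9703; c·n₁/n = 1565·246/3776 = 101.9571
RR_MH = (508.5957 + 186.9703) / (426.1915 + 101.9571) = 695.5661 / 528.1486 = 1.31699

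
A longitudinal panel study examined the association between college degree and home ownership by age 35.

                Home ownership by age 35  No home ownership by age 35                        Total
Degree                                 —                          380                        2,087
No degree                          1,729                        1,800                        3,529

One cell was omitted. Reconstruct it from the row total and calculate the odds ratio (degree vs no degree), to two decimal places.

The missing cell is in the exposed row: 2087 − 380 = 1707.
So a = 1707, b = 380, c = 1729, d = 1800.
OR = (a·d)/(b·c) = (1707 × 1800) / (380 × 1729) = 3072600 / 657020 = 4.67657

4.68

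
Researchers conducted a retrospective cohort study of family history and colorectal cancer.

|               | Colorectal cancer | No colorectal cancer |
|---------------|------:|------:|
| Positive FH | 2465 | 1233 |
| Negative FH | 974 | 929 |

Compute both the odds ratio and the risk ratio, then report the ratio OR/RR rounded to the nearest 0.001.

1.464

Cells: a = 2465, b = 1233, c = 974, d = 929.
OR = (2465·929)/(1233·974) = 2289985/1200942 = 1.90682
Risk in exposed = 2465/3698 = 0.66658; risk in unexposed = 974/1903 = 0.51182; RR = 1.30236
OR/RR = 1.90682 / 1.30236 = 1.46413
The outcome is not rare, so the OR lies further from 1 than the RR.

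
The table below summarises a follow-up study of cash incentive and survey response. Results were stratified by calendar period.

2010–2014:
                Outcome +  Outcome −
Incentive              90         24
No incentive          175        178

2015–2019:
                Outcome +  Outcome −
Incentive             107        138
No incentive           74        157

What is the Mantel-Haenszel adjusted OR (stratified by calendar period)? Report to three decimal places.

OR_MH = Σ(aᵢdᵢ/nᵢ) / Σ(bᵢcᵢ/nᵢ), where nᵢ is the stratum total.
Stratum 1 (2010–2014): n = 467; a·d/n = 90·178/467 = 34.3041; b·c/n = 24·175/467 = 8.9936
Stratum 2 (2015–2019): n = 476; a·d/n = 107·157/476 = 35.2920; b·c/n = 138·74/476 = 21.4538
OR_MH = (34.3041 + 35.2920) / (8.9936 + 21.4538) = 69.5961 / 30.4474 = 2.28578

2.286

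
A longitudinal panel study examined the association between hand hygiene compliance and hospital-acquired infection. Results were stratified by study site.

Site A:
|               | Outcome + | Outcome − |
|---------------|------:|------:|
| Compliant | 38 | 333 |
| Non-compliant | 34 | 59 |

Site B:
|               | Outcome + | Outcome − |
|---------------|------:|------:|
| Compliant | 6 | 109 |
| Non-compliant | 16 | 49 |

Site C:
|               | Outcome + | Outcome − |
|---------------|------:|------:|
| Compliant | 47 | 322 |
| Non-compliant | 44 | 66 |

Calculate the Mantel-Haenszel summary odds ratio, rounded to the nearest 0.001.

OR_MH = Σ(aᵢdᵢ/nᵢ) / Σ(bᵢcᵢ/nᵢ), where nᵢ is the stratum total.
Stratum 1 (Site A): n = 464; a·d/n = 38·59/464 = 4.8319; b·c/n = 333·34/464 = 24.4009
Stratum 2 (Site B): n = 180; a·d/n = 6·49/180 = 1.6333; b·c/n = 109·16/180 = 9.6889
Stratum 3 (Site C): n = 479; a·d/n = 47·66/479 = 6.4760; b·c/n = 322·44/479 = 29.5783
OR_MH = (4.8319 + 1.6333 + 6.4760) / (24.4009 + 9.6889 + 29.5783) = 12.9412 / 63.6680 = 0.20326

0.203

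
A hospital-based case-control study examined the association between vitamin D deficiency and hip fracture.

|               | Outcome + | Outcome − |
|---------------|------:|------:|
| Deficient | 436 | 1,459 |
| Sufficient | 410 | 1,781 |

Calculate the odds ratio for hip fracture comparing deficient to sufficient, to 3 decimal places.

1.298

Cells: a = 436, b = 1459, c = 410, d = 1781.
OR = (a·d)/(b·c) = (436 × 1781) / (1459 × 410) = 776516 / 598190 = 1.29811
The odds of hip fracture are about 1.30 times as high in the deficient group.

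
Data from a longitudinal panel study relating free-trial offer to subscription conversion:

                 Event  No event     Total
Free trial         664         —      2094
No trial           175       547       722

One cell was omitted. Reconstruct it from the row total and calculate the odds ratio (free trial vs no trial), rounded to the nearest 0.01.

The missing cell is in the exposed row: 2094 − 664 = 1430.
So a = 664, b = 1430, c = 175, d = 547.
OR = (a·d)/(b·c) = (664 × 547) / (1430 × 175) = 363208 / 250250 = 1.45138

1.45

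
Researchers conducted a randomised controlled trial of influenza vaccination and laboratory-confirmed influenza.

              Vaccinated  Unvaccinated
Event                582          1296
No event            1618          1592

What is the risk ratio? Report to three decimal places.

0.590

Reading the table with exposure as columns: a = 582 (Vaccinated, case), b = 1618 (Vaccinated, non-case), c = 1296 (Unvaccinated, case), d = 1592.
Risk in exposed = 582/2200 = 0.26455; risk in unexposed = 1296/2888 = 0.44875.
RR = 0.26455 / 0.44875 = 0.58951
The risk is 41% lower among the exposed than among the unexposed.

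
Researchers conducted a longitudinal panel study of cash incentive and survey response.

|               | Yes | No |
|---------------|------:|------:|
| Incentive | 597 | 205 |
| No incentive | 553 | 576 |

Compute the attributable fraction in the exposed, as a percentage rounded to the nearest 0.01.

Cells: a = 597, b = 205, c = 553, d = 576.
Risk in exposed = 597/802 = 0.74439; risk in unexposed = 553/1129 = 0.48981.
RR = 0.74439/0.48981 = 1.51974
AR% = (RR − 1)/RR × 100 = (1.51974 − 1)/1.51974 × 100 = 34.1992%

34.20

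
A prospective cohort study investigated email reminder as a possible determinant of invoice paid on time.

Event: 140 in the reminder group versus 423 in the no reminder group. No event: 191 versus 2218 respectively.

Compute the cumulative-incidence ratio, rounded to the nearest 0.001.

2.641

From the description: a = 140, b = 191, c = 423, d = 2218.
Risk in exposed = 140/331 = 0.42296; risk in unexposed = 423/2641 = 0.16017.
RR = 0.42296 / 0.16017 = 2.64075
The risk among the exposed is 2.64 times that among the unexposed.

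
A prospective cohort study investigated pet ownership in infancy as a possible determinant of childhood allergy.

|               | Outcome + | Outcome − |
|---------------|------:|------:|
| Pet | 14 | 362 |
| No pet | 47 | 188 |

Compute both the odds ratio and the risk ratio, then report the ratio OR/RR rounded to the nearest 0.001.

0.831

Cells: a = 14, b = 362, c = 47, d = 188.
OR = (14·188)/(362·47) = 2632/17014 = 0.15470
Risk in exposed = 14/376 = 0.03723; risk in unexposed = 47/235 = 0.20000; RR = 0.18617
OR/RR = 0.15470 / 0.18617 = 0.83094
The outcome is not rare, so the OR lies further from 1 than the RR.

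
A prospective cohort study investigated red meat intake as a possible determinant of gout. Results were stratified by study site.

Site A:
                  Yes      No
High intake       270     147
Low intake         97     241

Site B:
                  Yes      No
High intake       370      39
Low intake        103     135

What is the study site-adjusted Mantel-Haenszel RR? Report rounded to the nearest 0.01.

2.17

RR_MH = Σ(aᵢ·n₀ᵢ/nᵢ) / Σ(cᵢ·n₁ᵢ/nᵢ), with n₁ᵢ = aᵢ+bᵢ (exposed), n₀ᵢ = cᵢ+dᵢ (unexposed), nᵢ = n₁ᵢ+n₀ᵢ.
Stratum 1 (Site A): n₁ = 417, n₀ = 338, n = 755; a·n₀/n = 270·338/755 = 120.8742; c·n₁/n = 97·417/755 = 53.5748
Stratum 2 (Site B): n₁ = 409, n₀ = 238, n = 647; a·n₀/n = 370·238/647 = 136.1051; c·n₁/n = 103·409/647 = 65.1113
RR_MH = (120.8742 + 136.1051) / (53.5748 + 65.1113) = 256.9793 / 118.6861 = 2.16520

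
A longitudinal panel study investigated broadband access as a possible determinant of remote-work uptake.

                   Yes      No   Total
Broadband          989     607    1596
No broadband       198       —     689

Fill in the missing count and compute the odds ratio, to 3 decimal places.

4.040

The missing cell is in the unexposed row: 689 − 198 = 491.
So a = 989, b = 607, c = 198, d = 491.
OR = (a·d)/(b·c) = (989 × 491) / (607 × 198) = 485599 / 120186 = 4.04040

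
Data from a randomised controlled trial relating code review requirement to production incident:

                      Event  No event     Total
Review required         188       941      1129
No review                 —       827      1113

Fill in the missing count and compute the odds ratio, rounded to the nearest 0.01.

The missing cell is in the unexposed row: 1113 − 827 = 286.
So a = 188, b = 941, c = 286, d = 827.
OR = (a·d)/(b·c) = (188 × 827) / (941 × 286) = 155476 / 269126 = 0.57771

0.58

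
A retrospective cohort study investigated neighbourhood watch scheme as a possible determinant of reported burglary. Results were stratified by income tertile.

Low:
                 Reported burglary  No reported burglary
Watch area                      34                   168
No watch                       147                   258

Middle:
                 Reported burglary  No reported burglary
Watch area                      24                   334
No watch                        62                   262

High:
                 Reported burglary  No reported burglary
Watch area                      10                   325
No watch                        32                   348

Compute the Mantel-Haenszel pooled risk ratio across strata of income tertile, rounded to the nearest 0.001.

0.408

RR_MH = Σ(aᵢ·n₀ᵢ/nᵢ) / Σ(cᵢ·n₁ᵢ/nᵢ), with n₁ᵢ = aᵢ+bᵢ (exposed), n₀ᵢ = cᵢ+dᵢ (unexposed), nᵢ = n₁ᵢ+n₀ᵢ.
Stratum 1 (Low): n₁ = 202, n₀ = 405, n = 607; a·n₀/n = 34·405/607 = 22.6853; c·n₁/n = 147·202/607 = 48.9193
Stratum 2 (Middle): n₁ = 358, n₀ = 324, n = 682; a·n₀/n = 24·324/682 = 11.4018; c·n₁/n = 62·358/682 = 32.5455
Stratum 3 (High): n₁ = 335, n₀ = 380, n = 715; a·n₀/n = 10·380/715 = 5.3147; c·n₁/n = 32·335/715 = 14.9930
RR_MH = (22.6853 + 11.4018 + 5.3147) / (48.9193 + 32.5455 + 14.9930) = 39.4018 / 96.4577 = 0.40849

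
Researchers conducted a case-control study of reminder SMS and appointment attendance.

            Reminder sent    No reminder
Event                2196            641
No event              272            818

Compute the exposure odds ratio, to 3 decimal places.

10.303

Reading the table with exposure as columns: a = 2196 (Reminder sent, case), b = 272 (Reminder sent, non-case), c = 641 (No reminder, case), d = 818.
OR = (a·d)/(b·c) = (2196 × 818) / (272 × 641) = 1796328 / 174352 = 10.30288
The odds of appointment attendance are about 10.30 times as high in the reminder sent group.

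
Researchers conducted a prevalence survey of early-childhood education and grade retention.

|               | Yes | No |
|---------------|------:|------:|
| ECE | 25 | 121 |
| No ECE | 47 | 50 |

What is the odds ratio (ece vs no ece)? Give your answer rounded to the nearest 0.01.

Cells: a = 25, b = 121, c = 47, d = 50.
OR = (a·d)/(b·c) = (25 × 50) / (121 × 47) = 1250 / 5687 = 0.21980
Exposure is associated with lower odds of grade retention (OR = 0.22 < 1).

0.22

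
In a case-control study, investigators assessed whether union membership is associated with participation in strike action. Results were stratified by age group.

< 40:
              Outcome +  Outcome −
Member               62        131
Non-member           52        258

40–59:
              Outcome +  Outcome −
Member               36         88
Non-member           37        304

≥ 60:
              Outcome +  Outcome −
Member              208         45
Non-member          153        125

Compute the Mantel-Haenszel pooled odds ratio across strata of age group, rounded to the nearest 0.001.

3.112

OR_MH = Σ(aᵢdᵢ/nᵢ) / Σ(bᵢcᵢ/nᵢ), where nᵢ is the stratum total.
Stratum 1 (< 40): n = 503; a·d/n = 62·258/503 = 31.8012; b·c/n = 131·52/503 = 13.5427
Stratum 2 (40–59): n = 465; a·d/n = 36·304/465 = 23.5355; b·c/n = 88·37/465 = 7.0022
Stratum 3 (≥ 60): n = 531; a·d/n = 208·125/531 = 48.9642; b·c/n = 45·153/531 = 12.9661
OR_MH = (31.8012 + 23.5355 + 48.9642) / (13.5427 + 7.0022 + 12.9661) = 104.3009 / 33.5110 = 3.11244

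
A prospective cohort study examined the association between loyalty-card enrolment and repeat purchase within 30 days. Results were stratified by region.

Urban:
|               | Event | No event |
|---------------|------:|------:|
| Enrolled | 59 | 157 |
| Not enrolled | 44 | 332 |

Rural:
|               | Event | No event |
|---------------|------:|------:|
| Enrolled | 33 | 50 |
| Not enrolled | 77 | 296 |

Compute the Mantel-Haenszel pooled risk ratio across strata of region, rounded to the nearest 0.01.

RR_MH = Σ(aᵢ·n₀ᵢ/nᵢ) / Σ(cᵢ·n₁ᵢ/nᵢ), with n₁ᵢ = aᵢ+bᵢ (exposed), n₀ᵢ = cᵢ+dᵢ (unexposed), nᵢ = n₁ᵢ+n₀ᵢ.
Stratum 1 (Urban): n₁ = 216, n₀ = 376, n = 592; a·n₀/n = 59·376/592 = 37.4730; c·n₁/n = 44·216/592 = 16.0541
Stratum 2 (Rural): n₁ = 83, n₀ = 373, n = 456; a·n₀/n = 33·373/456 = 26.9934; c·n₁/n = 77·83/456 = 14.0154
RR_MH = (37.4730 + 26.9934) / (16.0541 + 14.0154) = 64.4664 / 30.0694 = 2.14392

2.14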